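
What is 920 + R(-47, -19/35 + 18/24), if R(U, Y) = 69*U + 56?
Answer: -2267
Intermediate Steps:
R(U, Y) = 56 + 69*U
920 + R(-47, -19/35 + 18/24) = 920 + (56 + 69*(-47)) = 920 + (56 - 3243) = 920 - 3187 = -2267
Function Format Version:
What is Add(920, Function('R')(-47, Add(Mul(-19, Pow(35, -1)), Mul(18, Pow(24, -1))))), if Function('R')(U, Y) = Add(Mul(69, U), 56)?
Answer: -2267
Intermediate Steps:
Function('R')(U, Y) = Add(56, Mul(69, U))
Add(920, Function('R')(-47, Add(Mul(-19, Pow(35, -1)), Mul(18, Pow(24, -1))))) = Add(920, Add(56, Mul(69, -47))) = Add(920, Add(56, -3243)) = Add(920, -3187) = -2267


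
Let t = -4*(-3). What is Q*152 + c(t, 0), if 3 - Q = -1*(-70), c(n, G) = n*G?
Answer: -10184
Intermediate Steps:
t = 12
c(n, G) = G*n
Q = -67 (Q = 3 - (-1)*(-70) = 3 - 1*70 = 3 - 70 = -67)
Q*152 + c(t, 0) = -67*152 + 0*12 = -10184 + 0 = -10184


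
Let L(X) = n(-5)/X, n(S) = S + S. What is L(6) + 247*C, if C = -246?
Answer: -182291/3 ≈ -60764.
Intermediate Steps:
n(S) = 2*S
L(X) = -10/X (L(X) = (2*(-5))/X = -10/X)
L(6) + 247*C = -10/6 + 247*(-246) = -10*⅙ - 60762 = -5/3 - 60762 = -182291/3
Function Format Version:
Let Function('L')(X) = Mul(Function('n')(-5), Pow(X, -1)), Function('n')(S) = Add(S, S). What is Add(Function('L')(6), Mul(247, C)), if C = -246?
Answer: Rational(-182291, 3) ≈ -60764.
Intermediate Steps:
Function('n')(S) = Mul(2, S)
Function('L')(X) = Mul(-10, Pow(X, -1)) (Function('L')(X) = Mul(Mul(2, -5), Pow(X, -1)) = Mul(-10, Pow(X, -1)))
Add(Function('L')(6), Mul(247, C)) = Add(Mul(-10, Pow(6, -1)), Mul(247, -246)) = Add(Mul(-10, Rational(1, 6)), -60762) = Add(Rational(-5, 3), -60762) = Rational(-182291, 3)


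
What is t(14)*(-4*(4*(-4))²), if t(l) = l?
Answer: -14336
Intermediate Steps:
t(14)*(-4*(4*(-4))²) = 14*(-4*(4*(-4))²) = 14*(-4*(-16)²) = 14*(-4*256) = 14*(-1024) = -14336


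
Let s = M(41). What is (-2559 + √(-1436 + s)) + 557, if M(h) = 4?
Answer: -2002 + 2*I*√358 ≈ -2002.0 + 37.842*I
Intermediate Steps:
s = 4
(-2559 + √(-1436 + s)) + 557 = (-2559 + √(-1436 + 4)) + 557 = (-2559 + √(-1432)) + 557 = (-2559 + 2*I*√358) + 557 = -2002 + 2*I*√358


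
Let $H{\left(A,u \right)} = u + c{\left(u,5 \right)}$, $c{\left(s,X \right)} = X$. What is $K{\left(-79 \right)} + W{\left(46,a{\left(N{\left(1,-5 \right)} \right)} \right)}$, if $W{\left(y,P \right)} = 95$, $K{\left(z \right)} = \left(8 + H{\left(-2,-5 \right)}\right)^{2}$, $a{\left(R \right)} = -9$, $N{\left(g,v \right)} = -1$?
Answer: $159$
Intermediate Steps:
$H{\left(A,u \right)} = 5 + u$ ($H{\left(A,u \right)} = u + 5 = 5 + u$)
$K{\left(z \right)} = 64$ ($K{\left(z \right)} = \left(8 + \left(5 - 5\right)\right)^{2} = \left(8 + 0\right)^{2} = 8^{2} = 64$)
$K{\left(-79 \right)} + W{\left(46,a{\left(N{\left(1,-5 \right)} \right)} \right)} = 64 + 95 = 159$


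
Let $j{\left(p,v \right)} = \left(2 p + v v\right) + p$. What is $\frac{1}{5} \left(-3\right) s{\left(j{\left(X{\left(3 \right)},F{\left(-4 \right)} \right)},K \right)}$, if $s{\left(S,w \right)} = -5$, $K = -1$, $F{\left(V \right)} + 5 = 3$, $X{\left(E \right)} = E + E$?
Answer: $3$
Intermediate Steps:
$X{\left(E \right)} = 2 E$
$F{\left(V \right)} = -2$ ($F{\left(V \right)} = -5 + 3 = -2$)
$j{\left(p,v \right)} = v^{2} + 3 p$ ($j{\left(p,v \right)} = \left(2 p + v^{2}\right) + p = \left(v^{2} + 2 p\right) + p = v^{2} + 3 p$)
$\frac{1}{5} \left(-3\right) s{\left(j{\left(X{\left(3 \right)},F{\left(-4 \right)} \right)},K \right)} = \frac{1}{5} \left(-3\right) \left(-5\right) = \left(- \frac{3}{5}\right) \left(-5\right) = 3$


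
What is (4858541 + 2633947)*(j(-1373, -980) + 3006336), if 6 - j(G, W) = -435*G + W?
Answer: 18057398076696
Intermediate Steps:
j(G, W) = 6 - W + 435*G (j(G, W) = 6 - (-435*G + W) = 6 - (W - 435*G) = 6 + (-W + 435*G) = 6 - W + 435*G)
(4858541 + 2633947)*(j(-1373, -980) + 3006336) = (4858541 + 2633947)*((6 - 1*(-980) + 435*(-1373)) + 3006336) = 7492488*((6 + 980 - 597255) + 3006336) = 7492488*(-596269 + 3006336) = 7492488*2410067 = 18057398076696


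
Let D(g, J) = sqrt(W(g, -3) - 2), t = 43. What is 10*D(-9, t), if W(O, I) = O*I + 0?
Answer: 50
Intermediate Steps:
W(O, I) = I*O (W(O, I) = I*O + 0 = I*O)
D(g, J) = sqrt(-2 - 3*g) (D(g, J) = sqrt(-3*g - 2) = sqrt(-2 - 3*g))
10*D(-9, t) = 10*sqrt(-2 - 3*(-9)) = 10*sqrt(-2 + 27) = 10*sqrt(25) = 10*5 = 50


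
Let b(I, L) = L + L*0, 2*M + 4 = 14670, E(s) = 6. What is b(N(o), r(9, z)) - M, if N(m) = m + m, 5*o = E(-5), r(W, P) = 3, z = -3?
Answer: -7330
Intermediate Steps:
o = 6/5 (o = (1/5)*6 = 6/5 ≈ 1.2000)
M = 7333 (M = -2 + (1/2)*14670 = -2 + 7335 = 7333)
N(m) = 2*m
b(I, L) = L (b(I, L) = L + 0 = L)
b(N(o), r(9, z)) - M = 3 - 1*7333 = 3 - 7333 = -7330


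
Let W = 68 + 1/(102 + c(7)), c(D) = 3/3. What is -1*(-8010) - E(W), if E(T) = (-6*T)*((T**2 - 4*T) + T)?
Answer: 1980190067670/1092727 ≈ 1.8122e+6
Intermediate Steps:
c(D) = 1 (c(D) = 3*(1/3) = 1)
W = 7005/103 (W = 68 + 1/(102 + 1) = 68 + 1/103 = 7005/103 ≈ 68.010)
E(T) = -6*T*(T**2 - 3*T) (E(T) = (-6*T)*(T**2 - 3*T) = -6*T*(T**2 - 3*T))
-1*(-8010) - E(W) = -1*(-8010) - 6*(7005/103)**2*(3 - 1*7005/103) = 8010 - 6*49070025*(3 - 7005/103)/10609 = 8010 - 6*49070025*(-6696)/(10609*103) = 8010 - 1*(-1971437324400/1092727) = 8010 + 1971437324400/1092727 = 1980190067670/1092727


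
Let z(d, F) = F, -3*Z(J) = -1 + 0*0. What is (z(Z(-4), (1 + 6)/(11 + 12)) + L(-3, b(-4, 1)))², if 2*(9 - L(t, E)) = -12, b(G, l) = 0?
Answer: 123904/529 ≈ 234.22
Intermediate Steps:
Z(J) = ⅓ (Z(J) = -(-1 + 0*0)/3 = -(-1 + 0)/3 = -⅓*(-1) = ⅓)
L(t, E) = 15 (L(t, E) = 9 - ½*(-12) = 9 + 6 = 15)
(z(Z(-4), (1 + 6)/(11 + 12)) + L(-3, b(-4, 1)))² = ((1 + 6)/(11 + 12) + 15)² = (7/23 + 15)² = (352/23)² = 123904/529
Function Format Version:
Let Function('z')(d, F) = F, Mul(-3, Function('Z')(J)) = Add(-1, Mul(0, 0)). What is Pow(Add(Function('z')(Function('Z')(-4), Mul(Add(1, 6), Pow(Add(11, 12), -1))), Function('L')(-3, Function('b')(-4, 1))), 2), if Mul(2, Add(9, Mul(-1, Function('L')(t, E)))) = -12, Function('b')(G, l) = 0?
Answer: Rational(123904, 529) ≈ 234.22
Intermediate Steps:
Function('Z')(J) = Rational(1, 3) (Function('Z')(J) = Mul(Rational(-1, 3), Add(-1, Mul(0, 0))) = Mul(Rational(-1, 3), Add(-1, 0)) = Mul(Rational(-1, 3), -1) = Rational(1, 3))
Function('L')(t, E) = 15 (Function('L')(t, E) = Add(9, Mul(Rational(-1, 2), -12)) = Add(9, 6) = 15)
Pow(Add(Function('z')(Function('Z')(-4), Mul(Add(1, 6), Pow(Add(11, 12), -1))), Function('L')(-3, Function('b')(-4, 1))), 2) = Pow(Add(Mul(Add(1, 6), Pow(Add(11, 12), -1)), 15), 2) = Pow(Add(Mul(7, Pow(23, -1)), 15), 2) = Pow(Add(Mul(7, Rational(1, 23)), 15), 2) = Pow(Add(Rational(7, 23), 15), 2) = Pow(Rational(352, 23), 2) = Rational(123904, 529)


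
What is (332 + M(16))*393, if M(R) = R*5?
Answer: 161916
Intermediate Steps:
M(R) = 5*R
(332 + M(16))*393 = (332 + 5*16)*393 = (332 + 80)*393 = 412*393 = 161916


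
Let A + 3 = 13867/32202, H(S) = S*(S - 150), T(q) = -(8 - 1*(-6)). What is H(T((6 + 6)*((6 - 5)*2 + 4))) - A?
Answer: 74018531/32202 ≈ 2298.6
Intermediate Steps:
T(q) = -14 (T(q) = -(8 + 6) = -1*14 = -14)
H(S) = S*(-150 + S)
A = -82739/32202 (A = -3 + 13867/32202 = -82739/32202 ≈ -2.5694)
H(T((6 + 6)*((6 - 5)*2 + 4))) - A = -14*(-150 - 14) - 1*(-82739/32202) = -14*(-164) + 82739/32202 = 2296 + 82739/32202 = 74018531/32202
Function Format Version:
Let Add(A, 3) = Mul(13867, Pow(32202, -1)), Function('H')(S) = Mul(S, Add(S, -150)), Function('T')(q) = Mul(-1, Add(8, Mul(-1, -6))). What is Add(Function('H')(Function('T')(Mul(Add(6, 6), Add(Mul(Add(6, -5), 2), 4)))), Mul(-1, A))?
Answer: Rational(74018531, 32202) ≈ 2298.6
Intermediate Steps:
Function('T')(q) = -14 (Function('T')(q) = Mul(-1, Add(8, 6)) = Mul(-1, 14) = -14)
Function('H')(S) = Mul(S, Add(-150, S))
A = Rational(-82739, 32202) (A = Add(-3, Mul(13867, Pow(32202, -1))) = Add(-3, Mul(13867, Rational(1, 32202))) = Add(-3, Rational(13867, 32202)) = Rational(-82739, 32202) ≈ -2.5694)
Add(Function('H')(Function('T')(Mul(Add(6, 6), Add(Mul(Add(6, -5), 2), 4)))), Mul(-1, A)) = Add(Mul(-14, Add(-150, -14)), Mul(-1, Rational(-82739, 32202))) = Add(Mul(-14, -164), Rational(82739, 32202)) = Add(2296, Rational(82739, 32202)) = Rational(74018531, 32202)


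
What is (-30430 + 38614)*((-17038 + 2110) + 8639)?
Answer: -51469176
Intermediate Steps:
(-30430 + 38614)*((-17038 + 2110) + 8639) = 8184*(-14928 + 8639) = 8184*(-6289) = -51469176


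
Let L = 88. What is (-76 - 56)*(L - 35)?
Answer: -6996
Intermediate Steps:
(-76 - 56)*(L - 35) = (-76 - 56)*(88 - 35) = -132*53 = -6996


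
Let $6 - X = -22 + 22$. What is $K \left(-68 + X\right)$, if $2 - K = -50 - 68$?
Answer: $-7440$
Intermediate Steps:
$X = 6$ ($X = 6 - \left(-22 + 22\right) = 6 - 0 = 6 + 0 = 6$)
$K = 120$ ($K = 2 - \left(-50 - 68\right) = 2 - -118 = 2 + 118 = 120$)
$K \left(-68 + X\right) = 120 \left(-68 + 6\right) = 120 \left(-62\right) = -7440$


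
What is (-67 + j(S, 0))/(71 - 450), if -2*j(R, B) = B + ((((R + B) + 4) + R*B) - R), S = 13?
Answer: 69/379 ≈ 0.18206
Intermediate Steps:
j(R, B) = -2 - B - B*R/2 (j(R, B) = -(B + ((((R + B) + 4) + R*B) - R))/2 = -(B + ((((B + R) + 4) + B*R) - R))/2 = -(B + (((4 + B + R) + B*R) - R))/2 = -(B + ((4 + B + R + B*R) - R))/2 = -(B + (4 + B + B*R))/2 = -(4 + 2*B + B*R)/2 = -2 - B - B*R/2)
(-67 + j(S, 0))/(71 - 450) = (-67 + (-2 - 1*0 - ½*0*13))/(71 - 450) = (-67 + (-2 + 0 + 0))/(-379) = (-67 - 2)*(-1/379) = -69*(-1/379) = 69/379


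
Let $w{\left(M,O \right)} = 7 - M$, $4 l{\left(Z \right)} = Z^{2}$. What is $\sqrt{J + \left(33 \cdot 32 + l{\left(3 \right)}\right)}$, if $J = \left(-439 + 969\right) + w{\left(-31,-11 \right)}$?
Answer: $\frac{\sqrt{6505}}{2} \approx 40.327$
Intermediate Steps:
$l{\left(Z \right)} = \frac{Z^{2}}{4}$
$J = 568$ ($J = \left(-439 + 969\right) + \left(7 - -31\right) = 530 + \left(7 + 31\right) = 530 + 38 = 568$)
$\sqrt{J + \left(33 \cdot 32 + l{\left(3 \right)}\right)} = \sqrt{568 + \left(33 \cdot 32 + \frac{3^{2}}{4}\right)} = \sqrt{568 + \left(1056 + \frac{1}{4} \cdot 9\right)} = \sqrt{568 + \left(1056 + \frac{9}{4}\right)} = \sqrt{568 + \frac{4233}{4}} = \sqrt{\frac{6505}{4}} = \frac{\sqrt{6505}}{2}$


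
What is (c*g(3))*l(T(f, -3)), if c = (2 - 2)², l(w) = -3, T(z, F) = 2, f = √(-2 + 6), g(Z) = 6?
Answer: 0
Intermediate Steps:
f = 2 (f = √4 = 2)
c = 0 (c = 0² = 0)
(c*g(3))*l(T(f, -3)) = (0*6)*(-3) = 0*(-3) = 0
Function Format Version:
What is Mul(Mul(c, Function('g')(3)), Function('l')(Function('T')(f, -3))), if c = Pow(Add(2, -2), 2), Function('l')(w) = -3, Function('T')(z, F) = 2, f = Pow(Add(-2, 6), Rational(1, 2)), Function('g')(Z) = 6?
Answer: 0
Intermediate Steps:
f = 2 (f = Pow(4, Rational(1, 2)) = 2)
c = 0 (c = Pow(0, 2) = 0)
Mul(Mul(c, Function('g')(3)), Function('l')(Function('T')(f, -3))) = Mul(Mul(0, 6), -3) = Mul(0, -3) = 0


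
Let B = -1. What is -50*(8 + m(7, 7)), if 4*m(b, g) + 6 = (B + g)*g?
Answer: -850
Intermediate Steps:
m(b, g) = -3/2 + g*(-1 + g)/4 (m(b, g) = -3/2 + ((-1 + g)*g)/4 = -3/2 + (g*(-1 + g))/4 = -3/2 + g*(-1 + g)/4)
-50*(8 + m(7, 7)) = -50*(8 + (-3/2 - ¼*7 + (¼)*7²)) = -50*(8 + (-3/2 - 7/4 + (¼)*49)) = -50*(8 + (-3/2 - 7/4 + 49/4)) = -50*(8 + 9) = -50*17 = -850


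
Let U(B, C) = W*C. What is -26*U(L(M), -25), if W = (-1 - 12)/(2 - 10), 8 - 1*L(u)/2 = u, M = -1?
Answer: 4225/4 ≈ 1056.3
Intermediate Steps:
L(u) = 16 - 2*u
W = 13/8 (W = -13/(-8) = -13*(-⅛) = 13/8 ≈ 1.6250)
U(B, C) = 13*C/8
-26*U(L(M), -25) = -169*(-25)/4 = -26*(-325/8) = 4225/4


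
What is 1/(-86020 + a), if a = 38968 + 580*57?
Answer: -1/13992 ≈ -7.1469e-5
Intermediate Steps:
a = 72028 (a = 38968 + 33060 = 72028)
1/(-86020 + a) = 1/(-86020 + 72028) = 1/(-13992) = -1/13992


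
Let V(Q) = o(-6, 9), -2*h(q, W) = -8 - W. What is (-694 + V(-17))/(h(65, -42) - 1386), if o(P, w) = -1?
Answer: 695/1403 ≈ 0.49537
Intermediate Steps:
h(q, W) = 4 + W/2 (h(q, W) = -(-8 - W)/2 = 4 + W/2)
V(Q) = -1
(-694 + V(-17))/(h(65, -42) - 1386) = (-694 - 1)/((4 + (½)*(-42)) - 1386) = -695/((4 - 21) - 1386) = -695/(-17 - 1386) = -695/(-1403) = -695*(-1/1403) = 695/1403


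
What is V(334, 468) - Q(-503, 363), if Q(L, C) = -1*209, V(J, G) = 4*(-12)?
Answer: 161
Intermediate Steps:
V(J, G) = -48
Q(L, C) = -209
V(334, 468) - Q(-503, 363) = -48 - 1*(-209) = -48 + 209 = 161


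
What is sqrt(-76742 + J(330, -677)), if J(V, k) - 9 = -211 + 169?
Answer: 5*I*sqrt(3071) ≈ 277.08*I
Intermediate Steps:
J(V, k) = -33 (J(V, k) = 9 + (-211 + 169) = 9 - 42 = -33)
sqrt(-76742 + J(330, -677)) = sqrt(-76742 - 33) = sqrt(-76775) = 5*I*sqrt(3071)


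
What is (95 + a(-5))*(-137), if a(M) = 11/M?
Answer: -63568/5 ≈ -12714.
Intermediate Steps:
(95 + a(-5))*(-137) = (95 + 11/(-5))*(-137) = (95 + 11*(-⅕))*(-137) = (95 - 11/5)*(-137) = (464/5)*(-137) = -63568/5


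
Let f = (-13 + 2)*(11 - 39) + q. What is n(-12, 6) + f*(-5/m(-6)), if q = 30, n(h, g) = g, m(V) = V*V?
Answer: -737/18 ≈ -40.944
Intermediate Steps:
m(V) = V²
f = 338 (f = (-13 + 2)*(11 - 39) + 30 = -11*(-28) + 30 = 308 + 30 = 338)
n(-12, 6) + f*(-5/m(-6)) = 6 + 338*(-5/((-6)²)) = 6 + 338*(-5/36) = 6 - 845/18 = -737/18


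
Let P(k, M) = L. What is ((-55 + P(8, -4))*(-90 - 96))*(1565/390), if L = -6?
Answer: 591883/13 ≈ 45529.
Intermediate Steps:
P(k, M) = -6
((-55 + P(8, -4))*(-90 - 96))*(1565/390) = ((-55 - 6)*(-90 - 96))*(1565/390) = (-61*(-186))*(1565*(1/390)) = 11346*(313/78) = 591883/13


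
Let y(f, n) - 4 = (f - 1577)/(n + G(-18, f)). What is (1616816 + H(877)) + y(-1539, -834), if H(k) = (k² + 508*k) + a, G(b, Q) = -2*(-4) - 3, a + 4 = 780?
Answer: 2347930905/829 ≈ 2.8322e+6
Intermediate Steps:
a = 776 (a = -4 + 780 = 776)
G(b, Q) = 5 (G(b, Q) = 8 - 3 = 5)
H(k) = 776 + k² + 508*k (H(k) = (k² + 508*k) + 776 = 776 + k² + 508*k)
y(f, n) = 4 + (-1577 + f)/(5 + n) (y(f, n) = 4 + (f - 1577)/(n + 5) = 4 + (-1577 + f)/(5 + n))
(1616816 + H(877)) + y(-1539, -834) = (1616816 + (776 + 877² + 508*877)) + (-1557 - 1539 + 4*(-834))/(5 - 834) = (1616816 + (776 + 769129 + 445516)) + (-1557 - 1539 - 3336)/(-829) = (1616816 + 1215421) - 1/829*(-6432) = 2832237 + 6432/829 = 2347930905/829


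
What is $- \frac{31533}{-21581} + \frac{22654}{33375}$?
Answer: $\frac{1541309849}{720265875} \approx 2.1399$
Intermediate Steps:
$- \frac{31533}{-21581} + \frac{22654}{33375} = \left(-31533\right) \left(- \frac{1}{21581}\right) + 22654 \cdot \frac{1}{33375} = \frac{31533}{21581} + \frac{22654}{33375} = \frac{1541309849}{720265875}$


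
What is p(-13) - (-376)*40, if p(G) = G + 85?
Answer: 15112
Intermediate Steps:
p(G) = 85 + G
p(-13) - (-376)*40 = (85 - 13) - (-376)*40 = 72 - 1*(-15040) = 72 + 15040 = 15112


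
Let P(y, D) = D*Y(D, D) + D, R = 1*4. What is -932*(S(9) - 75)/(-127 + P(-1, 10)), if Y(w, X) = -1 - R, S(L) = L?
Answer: -61512/167 ≈ -368.34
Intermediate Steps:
R = 4
Y(w, X) = -5 (Y(w, X) = -1 - 1*4 = -1 - 4 = -5)
P(y, D) = -4*D (P(y, D) = D*(-5) + D = -5*D + D = -4*D)
-932*(S(9) - 75)/(-127 + P(-1, 10)) = -932*(9 - 75)/(-127 - 4*10) = -(-61512)/(-127 - 40) = -(-61512)/(-167) = -(-61512)*(-1)/167 = -932*66/167 = -61512/167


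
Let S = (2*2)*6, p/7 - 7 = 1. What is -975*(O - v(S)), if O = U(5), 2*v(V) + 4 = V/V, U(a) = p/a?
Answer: -24765/2 ≈ -12383.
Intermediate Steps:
p = 56 (p = 49 + 7*1 = 49 + 7 = 56)
S = 24 (S = 4*6 = 24)
U(a) = 56/a
v(V) = -3/2 (v(V) = -2 + (V/V)/2 = -2 + (1/2)*1 = -2 + 1/2 = -3/2)
O = 56/5 ≈ 11.200
-975*(O - v(S)) = -975*(56/5 - 1*(-3/2)) = -975*(56/5 + 3/2) = -975*127/10 = -24765/2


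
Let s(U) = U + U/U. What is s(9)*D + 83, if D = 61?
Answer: 693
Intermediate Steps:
s(U) = 1 + U (s(U) = U + 1 = 1 + U)
s(9)*D + 83 = (1 + 9)*61 + 83 = 10*61 + 83 = 610 + 83 = 693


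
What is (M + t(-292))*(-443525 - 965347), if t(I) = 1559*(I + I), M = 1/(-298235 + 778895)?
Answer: 51379188003272354/40055 ≈ 1.2827e+12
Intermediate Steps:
M = 1/480660 ≈ 2.0805e-6
t(I) = 3118*I (t(I) = 1559*(2*I) = 3118*I)
(M + t(-292))*(-443525 - 965347) = (1/480660 + 3118*(-292))*(-443525 - 965347) = (1/480660 - 910456)*(-1408872) = -437619780959/480660*(-1408872) = 51379188003272354/40055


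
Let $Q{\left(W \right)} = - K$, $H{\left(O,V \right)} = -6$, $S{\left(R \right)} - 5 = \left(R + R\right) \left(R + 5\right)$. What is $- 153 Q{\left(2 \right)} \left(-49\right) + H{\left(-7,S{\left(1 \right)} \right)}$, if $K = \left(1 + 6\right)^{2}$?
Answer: $-367359$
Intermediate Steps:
$K = 49$ ($K = 7^{2} = 49$)
$S{\left(R \right)} = 5 + 2 R \left(5 + R\right)$ ($S{\left(R \right)} = 5 + \left(R + R\right) \left(R + 5\right) = 5 + 2 R \left(5 + R\right)$)
$Q{\left(W \right)} = -49$ ($Q{\left(W \right)} = \left(-1\right) 49 = -49$)
$- 153 Q{\left(2 \right)} \left(-49\right) + H{\left(-7,S{\left(1 \right)} \right)} = - 153 \left(\left(-49\right) \left(-49\right)\right) - 6 = \left(-153\right) 2401 - 6 = -367353 - 6 = -367359$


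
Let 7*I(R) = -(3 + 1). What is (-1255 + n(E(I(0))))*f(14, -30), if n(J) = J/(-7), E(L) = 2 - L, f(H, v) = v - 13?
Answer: 2645059/49 ≈ 53981.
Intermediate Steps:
f(H, v) = -13 + v
I(R) = -4/7 (I(R) = (-(3 + 1))/7 = (-1*4)/7 = (⅐)*(-4) = -4/7)
n(J) = -J/7 (n(J) = J*(-⅐) = -J/7)
(-1255 + n(E(I(0))))*f(14, -30) = (-1255 - (2 - 1*(-4/7))/7)*(-13 - 30) = (-1255 - (2 + 4/7)/7)*(-43) = (-1255 - ⅐*18/7)*(-43) = (-1255 - 18/49)*(-43) = -61513/49*(-43) = 2645059/49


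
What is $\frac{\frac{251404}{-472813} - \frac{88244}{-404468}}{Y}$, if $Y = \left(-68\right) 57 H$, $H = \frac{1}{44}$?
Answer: $\frac{4996830225}{1403858779553} \approx 0.0035594$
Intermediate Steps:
$H = \frac{1}{44} \approx 0.022727$
$Y = - \frac{969}{11}$ ($Y = \left(-68\right) 57 \cdot \frac{1}{44} = \left(-3876\right) \frac{1}{44} = - \frac{969}{11} \approx -88.091$)
$\frac{\frac{251404}{-472813} - \frac{88244}{-404468}}{Y} = \frac{\frac{251404}{-472813} - \frac{88244}{-404468}}{- \frac{969}{11}} = \left(251404 \left(- \frac{1}{472813}\right) - - \frac{22061}{101117}\right) \left(- \frac{11}{969}\right) = \left(- \frac{251404}{472813} + \frac{22061}{101117}\right) \left(- \frac{11}{969}\right) = \left(- \frac{14990490675}{47809432121}\right) \left(- \frac{11}{969}\right) = \frac{4996830225}{1403858779553}$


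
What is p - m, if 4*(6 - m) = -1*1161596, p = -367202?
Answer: -657607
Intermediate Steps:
m = 290405 (m = 6 - (-1)*1161596/4 = 6 - ¼*(-1161596) = 6 + 290399 = 290405)
p - m = -367202 - 1*290405 = -367202 - 290405 = -657607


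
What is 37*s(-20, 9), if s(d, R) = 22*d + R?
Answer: -15947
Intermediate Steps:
s(d, R) = R + 22*d
37*s(-20, 9) = 37*(9 + 22*(-20)) = 37*(9 - 440) = 37*(-431) = -15947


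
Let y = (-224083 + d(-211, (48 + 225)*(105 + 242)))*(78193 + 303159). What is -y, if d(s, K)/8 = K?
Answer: -203552350280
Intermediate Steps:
d(s, K) = 8*K
y = 203552350280 (y = (-224083 + 8*((48 + 225)*(105 + 242)))*(78193 + 303159) = (-224083 + 8*(273*347))*381352 = (-224083 + 8*94731)*381352 = (-224083 + 757848)*381352 = 533765*381352 = 203552350280)
-y = -1*203552350280 = -203552350280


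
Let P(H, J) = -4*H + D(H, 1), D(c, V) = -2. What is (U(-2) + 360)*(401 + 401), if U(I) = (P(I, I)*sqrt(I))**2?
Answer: 230976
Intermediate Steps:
P(H, J) = -2 - 4*H (P(H, J) = -4*H - 2 = -2 - 4*H)
U(I) = I*(-2 - 4*I)**2 (U(I) = ((-2 - 4*I)*sqrt(I))**2 = (sqrt(I)*(-2 - 4*I))**2 = I*(-2 - 4*I)**2)
(U(-2) + 360)*(401 + 401) = (4*(-2)*(1 + 2*(-2))**2 + 360)*(401 + 401) = (4*(-2)*(1 - 4)**2 + 360)*802 = (4*(-2)*(-3)**2 + 360)*802 = (4*(-2)*9 + 360)*802 = (-72 + 360)*802 = 288*802 = 230976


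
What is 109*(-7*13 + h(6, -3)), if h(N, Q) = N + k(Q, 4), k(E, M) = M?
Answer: -8829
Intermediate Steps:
h(N, Q) = 4 + N (h(N, Q) = N + 4 = 4 + N)
109*(-7*13 + h(6, -3)) = 109*(-7*13 + (4 + 6)) = 109*(-91 + 10) = 109*(-81) = -8829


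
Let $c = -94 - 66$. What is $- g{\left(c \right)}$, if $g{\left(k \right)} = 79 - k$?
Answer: $-239$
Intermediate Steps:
$c = -160$
$- g{\left(c \right)} = - (79 - -160) = - (79 + 160) = \left(-1\right) 239 = -239$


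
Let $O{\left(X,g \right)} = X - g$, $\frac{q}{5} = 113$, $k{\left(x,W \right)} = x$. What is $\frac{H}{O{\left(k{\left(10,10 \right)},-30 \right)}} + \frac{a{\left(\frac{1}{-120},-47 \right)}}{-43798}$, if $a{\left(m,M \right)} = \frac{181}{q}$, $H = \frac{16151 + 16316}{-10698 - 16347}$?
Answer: $- \frac{80361996709}{2677008216600} \approx -0.030019$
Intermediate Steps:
$q = 565$ ($q = 5 \cdot 113 = 565$)
$H = - \frac{32467}{27045}$ ($H = \frac{32467}{-27045} = 32467 \left(- \frac{1}{27045}\right) = - \frac{32467}{27045} \approx -1.2005$)
$a{\left(m,M \right)} = \frac{181}{565}$
$\frac{H}{O{\left(k{\left(10,10 \right)},-30 \right)}} + \frac{a{\left(\frac{1}{-120},-47 \right)}}{-43798} = - \frac{32467}{27045 \left(10 - -30\right)} + \frac{181}{565 \left(-43798\right)} = - \frac{32467}{27045 \left(10 + 30\right)} + \frac{181}{565} \left(- \frac{1}{43798}\right) = - \frac{32467}{27045 \cdot 40} - \frac{181}{24745870} = \left(- \frac{32467}{27045}\right) \frac{1}{40} - \frac{181}{24745870} = - \frac{32467}{1081800} - \frac{181}{24745870} = - \frac{80361996709}{2677008216600}$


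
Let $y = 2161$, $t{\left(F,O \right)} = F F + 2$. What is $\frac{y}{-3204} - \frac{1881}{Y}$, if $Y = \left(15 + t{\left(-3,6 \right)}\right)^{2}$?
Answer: $- \frac{935945}{270738} \approx -3.457$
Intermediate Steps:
$t{\left(F,O \right)} = 2 + F^{2}$ ($t{\left(F,O \right)} = F^{2} + 2 = 2 + F^{2}$)
$Y = 676$ ($Y = \left(15 + \left(2 + \left(-3\right)^{2}\right)\right)^{2} = \left(15 + \left(2 + 9\right)\right)^{2} = \left(15 + 11\right)^{2} = 26^{2} = 676$)
$\frac{y}{-3204} - \frac{1881}{Y} = \frac{2161}{-3204} - \frac{1881}{676} = 2161 \left(- \frac{1}{3204}\right) - \frac{1881}{676} = - \frac{2161}{3204} - \frac{1881}{676} = - \frac{935945}{270738}$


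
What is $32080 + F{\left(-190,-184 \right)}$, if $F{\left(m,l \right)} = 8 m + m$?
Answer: $30370$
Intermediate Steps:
$F{\left(m,l \right)} = 9 m$
$32080 + F{\left(-190,-184 \right)} = 32080 + 9 \left(-190\right) = 32080 - 1710 = 30370$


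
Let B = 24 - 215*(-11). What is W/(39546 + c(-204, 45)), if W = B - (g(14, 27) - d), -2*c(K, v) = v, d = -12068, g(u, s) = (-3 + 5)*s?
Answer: -19466/79047 ≈ -0.24626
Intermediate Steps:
g(u, s) = 2*s
c(K, v) = -v/2
B = 2389 (B = 24 - 43*(-55) = 24 + 2365 = 2389)
W = -9733 (W = 2389 - (2*27 - 1*(-12068)) = 2389 - (54 + 12068) = 2389 - 1*12122 = 2389 - 12122 = -9733)
W/(39546 + c(-204, 45)) = -9733/(39546 - 1/2*45) = -9733/(39546 - 45/2) = -9733/79047/2 = -9733*2/79047 = -19466/79047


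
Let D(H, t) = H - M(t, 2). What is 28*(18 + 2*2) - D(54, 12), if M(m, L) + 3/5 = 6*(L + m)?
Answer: 3227/5 ≈ 645.40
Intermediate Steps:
M(m, L) = -⅗ + 6*L + 6*m (M(m, L) = -⅗ + 6*(L + m) = -⅗ + (6*L + 6*m) = -⅗ + 6*L + 6*m)
D(H, t) = -57/5 + H - 6*t (D(H, t) = H - (-⅗ + 6*2 + 6*t) = H - (-⅗ + 12 + 6*t) = H - (57/5 + 6*t) = H + (-57/5 - 6*t) = -57/5 + H - 6*t)
28*(18 + 2*2) - D(54, 12) = 28*(18 + 2*2) - (-57/5 + 54 - 6*12) = 28*(18 + 4) - (-57/5 + 54 - 72) = 28*22 - 1*(-147/5) = 616 + 147/5 = 3227/5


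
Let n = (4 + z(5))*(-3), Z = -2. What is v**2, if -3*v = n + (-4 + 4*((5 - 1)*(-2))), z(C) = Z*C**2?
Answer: 1156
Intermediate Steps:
z(C) = -2*C**2
n = 138 (n = (4 - 2*5**2)*(-3) = (4 - 2*25)*(-3) = (4 - 50)*(-3) = -46*(-3) = 138)
v = -34 (v = -(138 + (-4 + 4*((5 - 1)*(-2))))/3 = -(138 + (-4 + 4*(4*(-2))))/3 = -(138 + (-4 + 4*(-8)))/3 = -(138 + (-4 - 32))/3 = -(138 - 36)/3 = -1/3*102 = -34)
v**2 = (-34)**2 = 1156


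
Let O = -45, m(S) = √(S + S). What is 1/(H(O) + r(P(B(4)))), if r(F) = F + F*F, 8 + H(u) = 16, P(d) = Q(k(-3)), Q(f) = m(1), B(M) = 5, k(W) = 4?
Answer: 5/49 - √2/98 ≈ 0.087610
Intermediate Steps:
m(S) = √2*√S (m(S) = √(2*S) = √2*√S)
Q(f) = √2 (Q(f) = √2*√1 = √2*1 = √2)
P(d) = √2
H(u) = 8 (H(u) = -8 + 16 = 8)
r(F) = F + F²
1/(H(O) + r(P(B(4)))) = 1/(8 + √2*(1 + √2))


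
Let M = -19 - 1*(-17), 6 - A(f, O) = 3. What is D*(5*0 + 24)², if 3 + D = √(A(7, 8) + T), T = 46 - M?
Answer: -1728 + 576*√51 ≈ 2385.5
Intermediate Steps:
A(f, O) = 3 (A(f, O) = 6 - 1*3 = 6 - 3 = 3)
M = -2 (M = -19 + 17 = -2)
T = 48 (T = 46 - 1*(-2) = 46 + 2 = 48)
D = -3 + √51 (D = -3 + √(3 + 48) = -3 + √51 ≈ 4.1414)
D*(5*0 + 24)² = (-3 + √51)*(5*0 + 24)² = (-3 + √51)*(0 + 24)² = (-3 + √51)*24² = (-3 + √51)*576 = -1728 + 576*√51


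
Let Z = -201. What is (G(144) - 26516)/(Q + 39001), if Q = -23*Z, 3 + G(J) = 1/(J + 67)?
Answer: -1398877/2301166 ≈ -0.60790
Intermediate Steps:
G(J) = -3 + 1/(67 + J) (G(J) = -3 + 1/(J + 67) = -3 + 1/(67 + J))
Q = 4623 (Q = -23*(-201) = 4623)
(G(144) - 26516)/(Q + 39001) = ((-200 - 3*144)/(67 + 144) - 26516)/(4623 + 39001) = ((-200 - 432)/211 - 26516)/43624 = ((1/211)*(-632) - 26516)*(1/43624) = (-632/211 - 26516)*(1/43624) = -5595508/211*1/43624 = -1398877/2301166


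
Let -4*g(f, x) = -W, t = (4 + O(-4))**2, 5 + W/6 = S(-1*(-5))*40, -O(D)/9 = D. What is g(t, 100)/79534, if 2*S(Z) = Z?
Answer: 15/8372 ≈ 0.0017917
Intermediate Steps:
S(Z) = Z/2
O(D) = -9*D
W = 570 (W = -30 + 6*(((-1*(-5))/2)*40) = -30 + 6*(((1/2)*5)*40) = -30 + 6*((5/2)*40) = -30 + 6*100 = -30 + 600 = 570)
t = 1600 (t = (4 - 9*(-4))**2 = (4 + 36)**2 = 40**2 = 1600)
g(f, x) = 285/2 (g(f, x) = -(-1)*570/4 = -1/4*(-570) = 285/2)
g(t, 100)/79534 = (285/2)/79534 = (285/2)*(1/79534) = 15/8372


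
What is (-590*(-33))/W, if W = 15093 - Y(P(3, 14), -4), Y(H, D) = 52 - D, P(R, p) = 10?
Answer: 1770/1367 ≈ 1.2948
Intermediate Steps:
W = 15037 (W = 15093 - (52 - 1*(-4)) = 15093 - (52 + 4) = 15093 - 1*56 = 15093 - 56 = 15037)
(-590*(-33))/W = -590*(-33)/15037 = 19470*(1/15037) = 1770/1367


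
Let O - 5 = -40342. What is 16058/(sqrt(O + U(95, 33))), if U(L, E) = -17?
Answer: -8029*I*sqrt(40354)/20177 ≈ -79.937*I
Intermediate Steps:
O = -40337 (O = 5 - 40342 = -40337)
16058/(sqrt(O + U(95, 33))) = 16058/(sqrt(-40337 - 17)) = 16058/(sqrt(-40354)) = 16058/((I*sqrt(40354))) = 16058*(-I*sqrt(40354)/40354) = -8029*I*sqrt(40354)/20177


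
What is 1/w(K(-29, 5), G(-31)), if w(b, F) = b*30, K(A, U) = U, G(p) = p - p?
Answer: 1/150 ≈ 0.0066667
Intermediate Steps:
G(p) = 0
w(b, F) = 30*b
1/w(K(-29, 5), G(-31)) = 1/(30*5) = 1/150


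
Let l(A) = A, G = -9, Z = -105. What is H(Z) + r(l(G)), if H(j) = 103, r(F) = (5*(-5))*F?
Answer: 328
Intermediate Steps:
r(F) = -25*F
H(Z) + r(l(G)) = 103 - 25*(-9) = 103 + 225 = 328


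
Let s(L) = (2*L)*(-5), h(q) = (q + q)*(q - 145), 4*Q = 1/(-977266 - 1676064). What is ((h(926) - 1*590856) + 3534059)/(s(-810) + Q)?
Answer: 46588388671800/85967891999 ≈ 541.93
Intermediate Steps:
Q = -1/10613320 (Q = 1/(4*(-977266 - 1676064)) = (¼)/(-2653330) = (¼)*(-1/2653330) = -1/10613320 ≈ -9.4221e-8)
h(q) = 2*q*(-145 + q) (h(q) = (2*q)*(-145 + q) = 2*q*(-145 + q))
s(L) = -10*L
((h(926) - 1*590856) + 3534059)/(s(-810) + Q) = ((2*926*(-145 + 926) - 1*590856) + 3534059)/(-10*(-810) - 1/10613320) = ((2*926*781 - 590856) + 3534059)/(8100 - 1/10613320) = ((1446412 - 590856) + 3534059)/(85967891999/10613320) = (855556 + 3534059)*(10613320/85967891999) = 4389615*(10613320/85967891999) = 46588388671800/85967891999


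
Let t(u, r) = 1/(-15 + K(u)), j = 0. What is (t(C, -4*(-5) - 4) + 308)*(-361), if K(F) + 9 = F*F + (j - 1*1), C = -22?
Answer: -51035653/459 ≈ -1.1119e+5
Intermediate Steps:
K(F) = -10 + F² (K(F) = -9 + (F*F + (0 - 1*1)) = -9 + (F² + (0 - 1)) = -9 + (F² - 1) = -9 + (-1 + F²) = -10 + F²)
t(u, r) = 1/(-25 + u²) (t(u, r) = 1/(-15 + (-10 + u²)) = 1/(-25 + u²))
(t(C, -4*(-5) - 4) + 308)*(-361) = (1/(-25 + (-22)²) + 308)*(-361) = (1/(-25 + 484) + 308)*(-361) = (1/459 + 308)*(-361) = (141373/459)*(-361) = -51035653/459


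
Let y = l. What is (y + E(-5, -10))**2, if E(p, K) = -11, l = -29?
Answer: 1600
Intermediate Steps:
y = -29
(y + E(-5, -10))**2 = (-29 - 11)**2 = (-40)**2 = 1600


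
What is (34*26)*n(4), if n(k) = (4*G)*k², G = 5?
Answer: 282880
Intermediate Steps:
n(k) = 20*k² (n(k) = (4*5)*k² = 20*k²)
(34*26)*n(4) = (34*26)*(20*4²) = 884*(20*16) = 884*320 = 282880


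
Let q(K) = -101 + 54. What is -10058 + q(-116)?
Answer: -10105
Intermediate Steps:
q(K) = -47
-10058 + q(-116) = -10058 - 47 = -10105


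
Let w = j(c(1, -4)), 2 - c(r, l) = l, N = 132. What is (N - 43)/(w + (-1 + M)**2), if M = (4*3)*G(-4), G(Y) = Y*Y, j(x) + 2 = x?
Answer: 89/36485 ≈ 0.0024394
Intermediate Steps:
c(r, l) = 2 - l
j(x) = -2 + x
G(Y) = Y**2
w = 4 (w = -2 + (2 - 1*(-4)) = -2 + (2 + 4) = -2 + 6 = 4)
M = 192 (M = (4*3)*(-4)**2 = 12*16 = 192)
(N - 43)/(w + (-1 + M)**2) = (132 - 43)/(4 + (-1 + 192)**2) = 89/(4 + 191**2) = 89/(4 + 36481) = 89/36485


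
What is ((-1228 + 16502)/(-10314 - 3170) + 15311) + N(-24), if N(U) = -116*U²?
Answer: -347254347/6742 ≈ -51506.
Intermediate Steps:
((-1228 + 16502)/(-10314 - 3170) + 15311) + N(-24) = ((-1228 + 16502)/(-10314 - 3170) + 15311) - 116*(-24)² = (15274/(-13484) + 15311) - 116*576 = (15274*(-1/13484) + 15311) - 66816 = (-7637/6742 + 15311) - 66816 = 103219125/6742 - 66816 = -347254347/6742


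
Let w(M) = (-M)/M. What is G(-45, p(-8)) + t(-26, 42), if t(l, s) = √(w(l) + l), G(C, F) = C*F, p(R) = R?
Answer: 360 + 3*I*√3 ≈ 360.0 + 5.1962*I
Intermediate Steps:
w(M) = -1
t(l, s) = √(-1 + l)
G(-45, p(-8)) + t(-26, 42) = -45*(-8) + √(-1 - 26) = 360 + √(-27) = 360 + 3*I*√3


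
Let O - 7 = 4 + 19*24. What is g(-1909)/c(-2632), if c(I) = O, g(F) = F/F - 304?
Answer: -303/467 ≈ -0.64882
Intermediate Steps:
g(F) = -303 (g(F) = 1 - 304 = -303)
O = 467 (O = 7 + (4 + 19*24) = 7 + (4 + 456) = 7 + 460 = 467)
c(I) = 467
g(-1909)/c(-2632) = -303/467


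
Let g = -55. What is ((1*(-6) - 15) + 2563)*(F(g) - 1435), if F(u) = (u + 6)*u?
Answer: 3202920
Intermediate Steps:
F(u) = u*(6 + u) (F(u) = (6 + u)*u = u*(6 + u))
((1*(-6) - 15) + 2563)*(F(g) - 1435) = ((1*(-6) - 15) + 2563)*(-55*(6 - 55) - 1435) = ((-6 - 15) + 2563)*(-55*(-49) - 1435) = (-21 + 2563)*(2695 - 1435) = 2542*1260 = 3202920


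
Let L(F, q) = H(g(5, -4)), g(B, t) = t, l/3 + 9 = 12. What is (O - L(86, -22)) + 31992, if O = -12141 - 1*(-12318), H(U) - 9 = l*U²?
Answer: 32016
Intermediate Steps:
l = 9 (l = -27 + 3*12 = -27 + 36 = 9)
H(U) = 9 + 9*U²
O = 177 (O = -12141 + 12318 = 177)
L(F, q) = 153 (L(F, q) = 9 + 9*(-4)² = 9 + 9*16 = 9 + 144 = 153)
(O - L(86, -22)) + 31992 = (177 - 1*153) + 31992 = (177 - 153) + 31992 = 24 + 31992 = 32016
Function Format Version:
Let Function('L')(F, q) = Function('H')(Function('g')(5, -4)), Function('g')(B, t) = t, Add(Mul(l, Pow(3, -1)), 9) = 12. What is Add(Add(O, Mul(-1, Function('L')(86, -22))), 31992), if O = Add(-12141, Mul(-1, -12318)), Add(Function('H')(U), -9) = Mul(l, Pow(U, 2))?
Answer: 32016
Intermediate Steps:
l = 9 (l = Add(-27, Mul(3, 12)) = Add(-27, 36) = 9)
Function('H')(U) = Add(9, Mul(9, Pow(U, 2)))
O = 177 (O = Add(-12141, 12318) = 177)
Function('L')(F, q) = 153 (Function('L')(F, q) = Add(9, Mul(9, Pow(-4, 2))) = Add(9, Mul(9, 16)) = Add(9, 144) = 153)
Add(Add(O, Mul(-1, Function('L')(86, -22))), 31992) = Add(Add(177, Mul(-1, 153)), 31992) = Add(Add(177, -153), 31992) = Add(24, 31992) = 32016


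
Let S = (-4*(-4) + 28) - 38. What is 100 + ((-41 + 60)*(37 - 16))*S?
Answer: 2494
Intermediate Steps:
S = 6 (S = (16 + 28) - 38 = 44 - 38 = 6)
100 + ((-41 + 60)*(37 - 16))*S = 100 + ((-41 + 60)*(37 - 16))*6 = 100 + (19*21)*6 = 100 + 399*6 = 100 + 2394 = 2494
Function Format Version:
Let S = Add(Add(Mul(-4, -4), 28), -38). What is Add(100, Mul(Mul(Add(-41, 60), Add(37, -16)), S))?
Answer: 2494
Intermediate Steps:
S = 6 (S = Add(Add(16, 28), -38) = Add(44, -38) = 6)
Add(100, Mul(Mul(Add(-41, 60), Add(37, -16)), S)) = Add(100, Mul(Mul(Add(-41, 60), Add(37, -16)), 6)) = Add(100, Mul(Mul(19, 21), 6)) = Add(100, Mul(399, 6)) = Add(100, 2394) = 2494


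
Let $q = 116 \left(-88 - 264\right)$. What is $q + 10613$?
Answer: $-30219$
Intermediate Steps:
$q = -40832$ ($q = 116 \left(-352\right) = -40832$)
$q + 10613 = -40832 + 10613 = -30219$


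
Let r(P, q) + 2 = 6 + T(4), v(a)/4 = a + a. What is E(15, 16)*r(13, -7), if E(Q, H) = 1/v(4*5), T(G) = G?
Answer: 1/20 ≈ 0.050000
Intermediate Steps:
v(a) = 8*a (v(a) = 4*(a + a) = 4*(2*a) = 8*a)
E(Q, H) = 1/160 (E(Q, H) = 1/(8*(4*5)) = 1/(8*20) = 1/160)
r(P, q) = 8 (r(P, q) = -2 + (6 + 4) = -2 + 10 = 8)
E(15, 16)*r(13, -7) = (1/160)*8 = 1/20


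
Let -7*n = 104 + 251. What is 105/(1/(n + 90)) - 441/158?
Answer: 651309/158 ≈ 4122.2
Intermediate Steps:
n = -355/7 (n = -(104 + 251)/7 = -⅐*355 = -355/7 ≈ -50.714)
105/(1/(n + 90)) - 441/158 = 105/(1/(-355/7 + 90)) - 441/158 = 105/(1/(275/7)) - 441*1/158 = 105/(7/275) - 441/158 = 105*(275/7) - 441/158 = 4125 - 441/158 = 651309/158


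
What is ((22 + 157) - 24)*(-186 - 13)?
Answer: -30845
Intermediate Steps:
((22 + 157) - 24)*(-186 - 13) = (179 - 24)*(-199) = 155*(-199) = -30845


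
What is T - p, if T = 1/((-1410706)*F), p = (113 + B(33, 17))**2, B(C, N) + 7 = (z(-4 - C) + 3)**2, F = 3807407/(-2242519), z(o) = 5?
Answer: -155225711888741281/5371131899342 ≈ -28900.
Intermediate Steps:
F = -3807407/2242519 (F = 3807407*(-1/2242519) = -3807407/2242519 ≈ -1.6978)
B(C, N) = 57 (B(C, N) = -7 + (5 + 3)**2 = -7 + 8**2 = -7 + 64 = 57)
p = 28900 (p = (113 + 57)**2 = 170**2 = 28900)
T = 2242519/5371131899342 (T = 1/((-1410706)*(-3807407/2242519)) = -1/1410706*(-2242519/3807407) = 2242519/5371131899342 ≈ 4.1751e-7)
T - p = 2242519/5371131899342 - 1*28900 = 2242519/5371131899342 - 28900 = -155225711888741281/5371131899342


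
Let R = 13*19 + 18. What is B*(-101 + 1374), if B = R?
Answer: 337345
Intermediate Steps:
R = 265 (R = 247 + 18 = 265)
B = 265
B*(-101 + 1374) = 265*(-101 + 1374) = 265*1273 = 337345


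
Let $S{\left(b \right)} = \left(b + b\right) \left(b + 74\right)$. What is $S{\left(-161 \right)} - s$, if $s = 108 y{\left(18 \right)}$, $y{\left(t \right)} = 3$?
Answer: $27690$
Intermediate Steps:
$S{\left(b \right)} = 2 b \left(74 + b\right)$
$s = 324$ ($s = 108 \cdot 3 = 324$)
$S{\left(-161 \right)} - s = 2 \left(-161\right) \left(74 - 161\right) - 324 = 2 \left(-161\right) \left(-87\right) - 324 = 28014 - 324 = 27690$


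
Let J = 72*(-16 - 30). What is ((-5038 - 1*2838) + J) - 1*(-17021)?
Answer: 5833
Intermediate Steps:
J = -3312 (J = 72*(-46) = -3312)
((-5038 - 1*2838) + J) - 1*(-17021) = ((-5038 - 1*2838) - 3312) - 1*(-17021) = ((-5038 - 2838) - 3312) + 17021 = (-7876 - 3312) + 17021 = -11188 + 17021 = 5833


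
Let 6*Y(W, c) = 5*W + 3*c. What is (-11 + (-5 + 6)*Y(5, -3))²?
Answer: 625/9 ≈ 69.444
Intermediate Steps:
Y(W, c) = c/2 + 5*W/6 (Y(W, c) = (5*W + 3*c)/6 = (3*c + 5*W)/6 = c/2 + 5*W/6)
(-11 + (-5 + 6)*Y(5, -3))² = (-11 + (-5 + 6)*((½)*(-3) + (⅚)*5))² = (-11 + 1*(-3/2 + 25/6))² = (-11 + 1*(8/3))² = (-11 + 8/3)² = (-25/3)² = 625/9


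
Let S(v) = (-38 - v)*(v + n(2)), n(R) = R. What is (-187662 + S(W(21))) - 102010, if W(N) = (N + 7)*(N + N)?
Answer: -1719764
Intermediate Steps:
W(N) = 2*N*(7 + N) (W(N) = (7 + N)*(2*N) = 2*N*(7 + N))
S(v) = (-38 - v)*(2 + v) (S(v) = (-38 - v)*(v + 2) = (-38 - v)*(2 + v))
(-187662 + S(W(21))) - 102010 = (-187662 + (-76 - (2*21*(7 + 21))² - 80*21*(7 + 21))) - 102010 = (-187662 + (-76 - (2*21*28)² - 80*21*28)) - 102010 = (-187662 + (-76 - 1*1176² - 40*1176)) - 102010 = (-187662 + (-76 - 1*1382976 - 47040)) - 102010 = (-187662 + (-76 - 1382976 - 47040)) - 102010 = (-187662 - 1430092) - 102010 = -1617754 - 102010 = -1719764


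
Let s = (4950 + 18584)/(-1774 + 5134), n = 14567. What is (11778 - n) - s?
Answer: -671041/240 ≈ -2796.0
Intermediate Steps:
s = 1681/240 (s = 23534/3360 = 23534*(1/3360) = 1681/240 ≈ 7.0042)
(11778 - n) - s = (11778 - 1*14567) - 1*1681/240 = (11778 - 14567) - 1681/240 = -2789 - 1681/240 = -671041/240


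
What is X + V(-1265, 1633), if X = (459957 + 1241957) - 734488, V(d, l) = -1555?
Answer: 965871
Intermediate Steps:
X = 967426 (X = 1701914 - 734488 = 967426)
X + V(-1265, 1633) = 967426 - 1555 = 965871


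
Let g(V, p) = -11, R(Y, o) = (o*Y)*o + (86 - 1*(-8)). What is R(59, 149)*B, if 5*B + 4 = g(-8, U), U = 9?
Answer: -3929859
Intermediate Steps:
R(Y, o) = 94 + Y*o² (R(Y, o) = (Y*o)*o + (86 + 8) = Y*o² + 94 = 94 + Y*o²)
B = -3 (B = -⅘ + (⅕)*(-11) = -⅘ - 11/5 = -3)
R(59, 149)*B = (94 + 59*149²)*(-3) = (94 + 59*22201)*(-3) = (94 + 1309859)*(-3) = 1309953*(-3) = -3929859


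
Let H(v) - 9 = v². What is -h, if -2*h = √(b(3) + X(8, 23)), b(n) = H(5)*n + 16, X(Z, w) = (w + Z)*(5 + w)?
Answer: √986/2 ≈ 15.700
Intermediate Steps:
H(v) = 9 + v²
X(Z, w) = (5 + w)*(Z + w) (X(Z, w) = (Z + w)*(5 + w) = (5 + w)*(Z + w))
b(n) = 16 + 34*n (b(n) = (9 + 5²)*n + 16 = (9 + 25)*n + 16 = 34*n + 16 = 16 + 34*n)
h = -√986/2 (h = -√((16 + 34*3) + (23² + 5*8 + 5*23 + 8*23))/2 = -√((16 + 102) + (529 + 40 + 115 + 184))/2 = -√(118 + 868)/2 = -√986/2 ≈ -15.700)
-h = -(-1)*√986/2 = √986/2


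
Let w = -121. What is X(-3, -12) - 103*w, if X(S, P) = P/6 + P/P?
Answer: 12462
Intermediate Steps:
X(S, P) = 1 + P/6 (X(S, P) = P*(1/6) + 1 = P/6 + 1 = 1 + P/6)
X(-3, -12) - 103*w = (1 + (1/6)*(-12)) - 103*(-121) = (1 - 2) + 12463 = -1 + 12463 = 12462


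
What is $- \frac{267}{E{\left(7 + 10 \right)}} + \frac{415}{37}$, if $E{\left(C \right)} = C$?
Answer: $- \frac{2824}{629} \approx -4.4897$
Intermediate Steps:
$- \frac{267}{E{\left(7 + 10 \right)}} + \frac{415}{37} = - \frac{267}{7 + 10} + \frac{415}{37} = - \frac{267}{17} + 415 \cdot \frac{1}{37} = \left(-267\right) \frac{1}{17} + \frac{415}{37} = - \frac{267}{17} + \frac{415}{37} = - \frac{2824}{629}$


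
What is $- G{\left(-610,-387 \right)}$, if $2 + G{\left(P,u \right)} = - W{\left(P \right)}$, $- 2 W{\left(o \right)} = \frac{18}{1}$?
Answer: $-7$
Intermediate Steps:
$W{\left(o \right)} = -9$ ($W{\left(o \right)} = - \frac{18 \cdot 1^{-1}}{2} = - \frac{18 \cdot 1}{2} = \left(- \frac{1}{2}\right) 18 = -9$)
$G{\left(P,u \right)} = 7$ ($G{\left(P,u \right)} = -2 - -9 = -2 + 9 = 7$)
$- G{\left(-610,-387 \right)} = \left(-1\right) 7 = -7$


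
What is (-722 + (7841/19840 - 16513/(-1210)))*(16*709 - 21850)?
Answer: 8927744171331/1200320 ≈ 7.4378e+6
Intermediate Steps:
(-722 + (7841/19840 - 16513/(-1210)))*(16*709 - 21850) = (-722 + (7841*(1/19840) - 16513*(-1/1210)))*(11344 - 21850) = (-722 + (7841/19840 + 16513/1210))*(-10506) = (-722 + 33710553/2400640)*(-10506) = -1699551527/2400640*(-10506) = 8927744171331/1200320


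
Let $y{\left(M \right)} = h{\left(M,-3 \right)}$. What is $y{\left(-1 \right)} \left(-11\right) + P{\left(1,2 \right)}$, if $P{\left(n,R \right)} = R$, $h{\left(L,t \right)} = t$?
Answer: $35$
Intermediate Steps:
$y{\left(M \right)} = -3$
$y{\left(-1 \right)} \left(-11\right) + P{\left(1,2 \right)} = \left(-3\right) \left(-11\right) + 2 = 33 + 2 = 35$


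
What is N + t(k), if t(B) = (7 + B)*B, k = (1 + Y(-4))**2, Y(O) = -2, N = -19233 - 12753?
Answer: -31978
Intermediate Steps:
N = -31986
k = 1 (k = (1 - 2)**2 = (-1)**2 = 1)
t(B) = B*(7 + B)
N + t(k) = -31986 + 1*(7 + 1) = -31986 + 1*8 = -31986 + 8 = -31978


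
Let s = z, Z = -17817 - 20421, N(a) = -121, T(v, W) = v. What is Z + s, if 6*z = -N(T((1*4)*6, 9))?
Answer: -229307/6 ≈ -38218.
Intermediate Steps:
Z = -38238
z = 121/6 (z = (-1*(-121))/6 = (1/6)*121 = 121/6 ≈ 20.167)
s = 121/6 ≈ 20.167
Z + s = -38238 + 121/6 = -229307/6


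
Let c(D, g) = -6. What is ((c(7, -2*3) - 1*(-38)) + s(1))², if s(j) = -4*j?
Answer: 784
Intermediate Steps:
((c(7, -2*3) - 1*(-38)) + s(1))² = ((-6 - 1*(-38)) - 4*1)² = ((-6 + 38) - 4)² = (32 - 4)² = 28² = 784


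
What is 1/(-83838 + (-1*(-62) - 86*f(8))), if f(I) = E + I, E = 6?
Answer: -1/84980 ≈ -1.1767e-5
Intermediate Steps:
f(I) = 6 + I
1/(-83838 + (-1*(-62) - 86*f(8))) = 1/(-83838 + (-1*(-62) - 86*(6 + 8))) = 1/(-83838 + (62 - 86*14)) = 1/(-83838 + (62 - 1204)) = 1/(-83838 - 1142) = 1/(-84980) = -1/84980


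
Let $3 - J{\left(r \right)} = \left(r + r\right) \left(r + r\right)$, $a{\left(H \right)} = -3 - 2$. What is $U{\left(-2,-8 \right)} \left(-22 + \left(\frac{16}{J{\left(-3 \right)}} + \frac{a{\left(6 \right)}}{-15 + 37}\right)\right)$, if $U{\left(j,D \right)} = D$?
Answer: $\frac{5996}{33} \approx 181.7$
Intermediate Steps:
$a{\left(H \right)} = -5$
$J{\left(r \right)} = 3 - 4 r^{2}$ ($J{\left(r \right)} = 3 - \left(r + r\right) \left(r + r\right) = 3 - 2 r 2 r = 3 - 4 r^{2}$)
$U{\left(-2,-8 \right)} \left(-22 + \left(\frac{16}{J{\left(-3 \right)}} + \frac{a{\left(6 \right)}}{-15 + 37}\right)\right) = - 8 \left(-22 + \left(\frac{16}{3 - 4 \left(-3\right)^{2}} - \frac{5}{-15 + 37}\right)\right) = - 8 \left(-22 + \left(\frac{16}{3 - 36} - \frac{5}{22}\right)\right) = - 8 \left(-22 + \left(\frac{16}{-33} - \frac{5}{22}\right)\right) = - 8 \left(-22 + \left(16 \left(- \frac{1}{33}\right) - \frac{5}{22}\right)\right) = - 8 \left(-22 - \frac{47}{66}\right) = \left(-8\right) \left(- \frac{1499}{66}\right) = \frac{5996}{33}$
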